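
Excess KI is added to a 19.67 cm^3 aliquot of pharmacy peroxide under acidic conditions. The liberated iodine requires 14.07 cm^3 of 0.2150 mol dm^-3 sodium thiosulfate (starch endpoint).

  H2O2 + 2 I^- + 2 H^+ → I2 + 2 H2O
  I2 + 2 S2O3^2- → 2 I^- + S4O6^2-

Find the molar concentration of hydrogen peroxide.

n(S2O3^2-) = 0.01407 × 0.2150 = 3.025 × 10^-3 mol
n(I2) = n(S2O3^2-)/2 = 1.513 × 10^-3 mol
n(H2O2) in the aliquot = 1.513 × 10^-3 mol (1:1 ratio)
[H2O2] = 1.513 × 10^-3 / 0.01967 = 0.07690 mol/L

0.07690 mol/L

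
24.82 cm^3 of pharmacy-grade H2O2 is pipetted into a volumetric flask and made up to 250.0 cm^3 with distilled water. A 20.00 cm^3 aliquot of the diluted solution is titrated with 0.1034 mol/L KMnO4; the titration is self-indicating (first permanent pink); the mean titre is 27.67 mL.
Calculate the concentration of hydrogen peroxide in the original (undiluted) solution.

2 MnO4^- + 5 H2O2 + 6 H^+ → 2 Mn^2+ + 5 O2 + 8 H2O
n(KMnO4) = 0.02767 × 0.1034 = 2.861 × 10^-3 mol
From the 5:2 ratio, n(H2O2) in the aliquot = 5/2 × 2.861 × 10^-3 = 7.153 × 10^-3 mol
[H2O2]_dilute = 7.153 × 10^-3 / 0.02000 = 0.3576 mol/L
Dilution factor = 250.0 / 24.82 = 10.07
[H2O2]_stock = 0.3576 × 10.07 = 3.602 mol/L

3.602 mol/L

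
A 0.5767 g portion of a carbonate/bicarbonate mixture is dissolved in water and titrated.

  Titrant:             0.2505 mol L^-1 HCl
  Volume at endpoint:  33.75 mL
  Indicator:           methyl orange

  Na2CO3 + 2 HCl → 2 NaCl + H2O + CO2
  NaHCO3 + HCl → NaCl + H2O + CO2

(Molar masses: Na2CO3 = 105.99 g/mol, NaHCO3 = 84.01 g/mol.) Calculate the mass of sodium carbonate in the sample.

n(HCl) = 0.03375 × 0.2505 = 8.454 × 10^-3 mol
Let x = n(Na2CO3), y = n(NaHCO3).
Titrant: 2x + 1y = 8.454 × 10^-3;  mass: 105.99x + 84.01y = 0.5767
Solving, x = 2.153 × 10^-3 mol, y = 4.148 × 10^-3 mol
mass of Na2CO3 = 2.153 × 10^-3 × 105.99 = 0.2282 g

0.2282 g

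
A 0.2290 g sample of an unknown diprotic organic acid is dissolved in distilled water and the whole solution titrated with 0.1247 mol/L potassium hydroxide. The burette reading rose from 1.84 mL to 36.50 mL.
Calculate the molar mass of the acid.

n(KOH) = 0.03466 L × 0.1247 mol/L = 4.322 × 10^-3 mol
From the 1:2 ratio, n(H2A) = 1/2 × 4.322 × 10^-3 = 2.161 × 10^-3 mol
M = m / n = 0.2290 g / 2.161 × 10^-3 mol = 106.0 g/mol

106.0 g/mol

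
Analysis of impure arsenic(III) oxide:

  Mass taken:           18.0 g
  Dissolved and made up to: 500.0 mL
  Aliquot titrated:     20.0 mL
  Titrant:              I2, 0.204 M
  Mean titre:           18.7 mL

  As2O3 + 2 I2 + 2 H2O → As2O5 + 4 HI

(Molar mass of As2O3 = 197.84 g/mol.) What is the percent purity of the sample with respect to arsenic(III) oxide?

52.4 %

n(I2) per titration = 0.0187 × 0.204 = 3.81 × 10^-3 mol
From the 1:2 ratio, n(As2O3) in each aliquot = 1/2 × 3.81 × 10^-3 = 1.91 × 10^-3 mol
n(As2O3) in the whole flask = 1.91 × 10^-3 × 500.0/20.0 = 0.0477 mol
mass of As2O3 = 0.0477 × 197.84 = 9.43 g
% As2O3 = 9.43 / 18.0 × 100 = 52.4 %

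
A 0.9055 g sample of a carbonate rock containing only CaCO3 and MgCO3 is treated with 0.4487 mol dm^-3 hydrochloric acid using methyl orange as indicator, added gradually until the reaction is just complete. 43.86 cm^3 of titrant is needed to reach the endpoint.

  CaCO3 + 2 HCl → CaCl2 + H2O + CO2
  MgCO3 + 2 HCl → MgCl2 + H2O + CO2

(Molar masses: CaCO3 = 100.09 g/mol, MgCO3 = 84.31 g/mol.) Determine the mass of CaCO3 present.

n(HCl) = 0.04386 × 0.4487 = 0.01968 mol
Let x = n(CaCO3), y = n(MgCO3).
Titrant: 2x + 2y = 0.01968;  mass: 100.09x + 84.31y = 0.9055
Solving, x = 4.809 × 10^-3 mol, y = 5.031 × 10^-3 mol
mass of CaCO3 = 4.809 × 10^-3 × 100.09 = 0.4814 g

0.4814 g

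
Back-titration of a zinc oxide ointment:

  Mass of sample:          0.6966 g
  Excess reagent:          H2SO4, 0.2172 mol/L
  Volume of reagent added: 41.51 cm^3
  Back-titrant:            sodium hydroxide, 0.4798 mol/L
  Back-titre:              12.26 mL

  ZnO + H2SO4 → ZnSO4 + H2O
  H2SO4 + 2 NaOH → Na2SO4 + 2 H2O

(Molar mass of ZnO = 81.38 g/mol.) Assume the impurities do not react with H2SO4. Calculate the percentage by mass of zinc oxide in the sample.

70.97 %

n(H2SO4) added = 0.04151 × 0.2172 = 9.016 × 10^-3 mol
n(NaOH) used in back-titration = 0.01226 × 0.4798 = 5.882 × 10^-3 mol
From the 1:2 ratio, n(H2SO4) left over = 1/2 × 5.882 × 10^-3 = 2.941 × 10^-3 mol
n(H2SO4) consumed by analyte = 9.016 × 10^-3 − 2.941 × 10^-3 = 6.075 × 10^-3 mol
n(ZnO) = 6.075 × 10^-3 mol (1:1 ratio)
mass of ZnO = 6.075 × 10^-3 × 81.38 = 0.4944 g
% ZnO = 0.4944 / 0.6966 × 100 = 70.97 %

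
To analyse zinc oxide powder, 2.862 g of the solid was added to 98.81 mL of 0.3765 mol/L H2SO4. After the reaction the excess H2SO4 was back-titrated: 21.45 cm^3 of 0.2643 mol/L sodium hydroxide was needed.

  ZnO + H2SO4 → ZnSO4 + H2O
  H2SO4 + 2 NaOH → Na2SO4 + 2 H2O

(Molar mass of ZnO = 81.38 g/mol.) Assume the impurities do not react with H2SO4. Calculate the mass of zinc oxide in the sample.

2.797 g

n(H2SO4) added = 0.09881 × 0.3765 = 0.03720 mol
n(NaOH) used in back-titration = 0.02145 × 0.2643 = 5.669 × 10^-3 mol
From the 1:2 ratio, n(H2SO4) left over = 1/2 × 5.669 × 10^-3 = 2.835 × 10^-3 mol
n(H2SO4) consumed by analyte = 0.03720 − 2.835 × 10^-3 = 0.03437 mol
n(ZnO) = 0.03437 mol (1:1 ratio)
mass of ZnO = 0.03437 × 81.38 = 2.797 g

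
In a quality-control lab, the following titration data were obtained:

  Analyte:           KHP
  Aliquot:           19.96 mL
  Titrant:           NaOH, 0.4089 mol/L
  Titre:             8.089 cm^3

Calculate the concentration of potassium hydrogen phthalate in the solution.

0.1657 mol/L

KHC8H4O4 + NaOH → KNaC8H4O4 + H2O
n(NaOH) = 0.008089 L × 0.4089 mol/L = 3.308 × 10^-3 mol
n(KHC8H4O4) = 3.308 × 10^-3 mol (1:1 mole ratio)
[KHC8H4O4] = 3.308 × 10^-3 mol / 0.01996 L = 0.1657 mol/L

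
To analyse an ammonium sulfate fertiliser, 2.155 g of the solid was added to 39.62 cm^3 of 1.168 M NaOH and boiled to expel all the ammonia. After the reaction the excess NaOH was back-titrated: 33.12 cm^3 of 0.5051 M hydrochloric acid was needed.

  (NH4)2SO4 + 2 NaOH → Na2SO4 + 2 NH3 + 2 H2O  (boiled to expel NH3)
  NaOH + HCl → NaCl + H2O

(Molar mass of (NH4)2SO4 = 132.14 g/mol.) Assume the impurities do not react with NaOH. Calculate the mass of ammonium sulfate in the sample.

n(NaOH) added = 0.03962 × 1.168 = 0.04628 mol
n(HCl) used in back-titration = 0.03312 × 0.5051 = 0.01673 mol
n(NaOH) left over = 0.01673 mol (1:1 ratio)
n(NaOH) consumed by analyte = 0.04628 − 0.01673 = 0.02955 mol
From the 1:2 ratio, n((NH4)2SO4) = 1/2 × 0.02955 = 0.01477 mol
mass of (NH4)2SO4 = 0.01477 × 132.14 = 1.952 g

1.952 g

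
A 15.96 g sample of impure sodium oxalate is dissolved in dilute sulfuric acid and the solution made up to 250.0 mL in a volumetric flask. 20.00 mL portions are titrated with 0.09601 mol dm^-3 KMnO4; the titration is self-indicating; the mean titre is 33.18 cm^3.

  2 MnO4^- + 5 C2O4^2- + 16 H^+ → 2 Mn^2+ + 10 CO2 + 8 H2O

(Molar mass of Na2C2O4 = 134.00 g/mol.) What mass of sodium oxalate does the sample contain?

13.34 g

n(KMnO4) per titration = 0.03318 × 0.09601 = 3.186 × 10^-3 mol
From the 5:2 ratio, n(Na2C2O4) in each aliquot = 5/2 × 3.186 × 10^-3 = 7.964 × 10^-3 mol
n(Na2C2O4) in the whole flask = 7.964 × 10^-3 × 250.0/20.00 = 0.09955 mol
mass of Na2C2O4 = 0.09955 × 134.00 = 13.34 g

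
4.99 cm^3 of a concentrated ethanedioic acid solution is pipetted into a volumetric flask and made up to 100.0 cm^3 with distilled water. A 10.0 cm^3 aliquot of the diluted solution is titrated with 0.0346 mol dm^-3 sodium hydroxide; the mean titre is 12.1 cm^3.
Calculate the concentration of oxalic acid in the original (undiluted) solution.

H2C2O4 + 2 NaOH → Na2C2O4 + 2 H2O
n(NaOH) = 0.0121 × 0.0346 = 4.19 × 10^-4 mol
From the 1:2 ratio, n(H2C2O4) in the aliquot = 1/2 × 4.19 × 10^-4 = 2.09 × 10^-4 mol
[H2C2O4]_dilute = 2.09 × 10^-4 / 0.0100 = 0.0209 mol/L
Dilution factor = 100.0 / 4.99 = 20.04
[H2C2O4]_stock = 0.0209 × 20.04 = 0.419 mol/L

0.419 mol/L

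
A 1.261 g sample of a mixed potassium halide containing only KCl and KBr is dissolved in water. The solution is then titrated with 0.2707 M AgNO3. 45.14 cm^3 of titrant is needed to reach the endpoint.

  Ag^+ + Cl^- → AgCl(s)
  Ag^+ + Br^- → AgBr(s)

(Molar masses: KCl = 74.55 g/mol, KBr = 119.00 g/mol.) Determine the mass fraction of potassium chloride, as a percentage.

n(AgNO3) = 0.04514 × 0.2707 = 0.01222 mol
Let x = n(KCl), y = n(KBr).
Titrant: 1x + 1y = 0.01222;  mass: 74.55x + 119.00y = 1.261
Solving, x = 4.344 × 10^-3 mol, y = 7.875 × 10^-3 mol
mass of KCl = 4.344 × 10^-3 × 74.55 = 0.3239 g
% KCl = 0.3239 / 1.261 × 100 = 25.68 %

25.68 %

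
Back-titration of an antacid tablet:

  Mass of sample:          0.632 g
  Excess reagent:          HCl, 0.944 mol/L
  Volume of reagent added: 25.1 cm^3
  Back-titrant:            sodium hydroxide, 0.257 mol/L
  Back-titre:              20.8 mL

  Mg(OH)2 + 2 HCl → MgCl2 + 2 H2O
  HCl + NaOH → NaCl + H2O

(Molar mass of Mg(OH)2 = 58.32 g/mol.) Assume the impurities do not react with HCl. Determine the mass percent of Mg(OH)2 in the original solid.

84.7 %

n(HCl) added = 0.0251 × 0.944 = 0.0237 mol
n(NaOH) used in back-titration = 0.0208 × 0.257 = 5.35 × 10^-3 mol
n(HCl) left over = 5.35 × 10^-3 mol (1:1 ratio)
n(HCl) consumed by analyte = 0.0237 − 5.35 × 10^-3 = 0.0183 mol
From the 1:2 ratio, n(Mg(OH)2) = 1/2 × 0.0183 = 9.17 × 10^-3 mol
mass of Mg(OH)2 = 9.17 × 10^-3 × 58.32 = 0.535 g
% Mg(OH)2 = 0.535 / 0.632 × 100 = 84.7 %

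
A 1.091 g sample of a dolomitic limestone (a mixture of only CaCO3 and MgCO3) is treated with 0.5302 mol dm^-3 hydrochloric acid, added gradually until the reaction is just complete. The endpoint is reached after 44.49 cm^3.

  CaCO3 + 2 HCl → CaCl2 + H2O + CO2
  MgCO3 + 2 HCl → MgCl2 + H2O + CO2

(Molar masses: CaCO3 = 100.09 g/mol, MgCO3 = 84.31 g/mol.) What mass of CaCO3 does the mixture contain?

n(HCl) = 0.04449 × 0.5302 = 0.02359 mol
Let x = n(CaCO3), y = n(MgCO3).
Titrant: 2x + 2y = 0.02359;  mass: 100.09x + 84.31y = 1.091
Solving, x = 6.123 × 10^-3 mol, y = 5.671 × 10^-3 mol
mass of CaCO3 = 6.123 × 10^-3 × 100.09 = 0.6129 g

0.6129 g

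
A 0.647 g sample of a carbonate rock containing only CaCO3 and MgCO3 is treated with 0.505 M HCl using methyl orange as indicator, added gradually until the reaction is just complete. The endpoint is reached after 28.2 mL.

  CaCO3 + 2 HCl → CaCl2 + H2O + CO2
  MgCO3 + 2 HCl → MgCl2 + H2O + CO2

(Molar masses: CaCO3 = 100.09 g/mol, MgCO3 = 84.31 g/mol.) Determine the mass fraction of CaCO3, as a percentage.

n(HCl) = 0.0282 × 0.505 = 0.0142 mol
Let x = n(CaCO3), y = n(MgCO3).
Titrant: 2x + 2y = 0.0142;  mass: 100.09x + 84.31y = 0.647
Solving, x = 2.96 × 10^-3 mol, y = 4.16 × 10^-3 mol
mass of CaCO3 = 2.96 × 10^-3 × 100.09 = 0.296 g
% CaCO3 = 0.296 / 0.647 × 100 = 45.8 %

45.8 %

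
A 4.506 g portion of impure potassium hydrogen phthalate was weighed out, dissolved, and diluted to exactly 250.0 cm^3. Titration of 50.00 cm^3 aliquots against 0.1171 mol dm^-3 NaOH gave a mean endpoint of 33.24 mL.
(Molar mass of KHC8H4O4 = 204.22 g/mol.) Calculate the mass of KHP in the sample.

3.975 g

KHC8H4O4 + NaOH → KNaC8H4O4 + H2O
n(NaOH) per titration = 0.03324 × 0.1171 = 3.892 × 10^-3 mol
n(KHC8H4O4) in each aliquot = 3.892 × 10^-3 mol (1:1 ratio)
n(KHC8H4O4) in the whole flask = 3.892 × 10^-3 × 250.0/50.00 = 0.01946 mol
mass of KHC8H4O4 = 0.01946 × 204.22 = 3.975 g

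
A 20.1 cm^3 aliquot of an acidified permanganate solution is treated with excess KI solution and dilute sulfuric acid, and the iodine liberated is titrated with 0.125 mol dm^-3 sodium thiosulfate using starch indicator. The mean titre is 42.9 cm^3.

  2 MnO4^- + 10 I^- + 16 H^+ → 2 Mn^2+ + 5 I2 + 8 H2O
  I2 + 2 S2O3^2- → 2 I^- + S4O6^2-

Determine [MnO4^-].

n(S2O3^2-) = 0.0429 × 0.125 = 5.36 × 10^-3 mol
n(I2) = n(S2O3^2-)/2 = 2.68 × 10^-3 mol
From the 2:5 ratio, n(MnO4^-) in the aliquot = 2/5 × 2.68 × 10^-3 = 1.07 × 10^-3 mol
[MnO4^-] = 1.07 × 10^-3 / 0.0201 = 0.0534 mol/L

0.0534 mol/L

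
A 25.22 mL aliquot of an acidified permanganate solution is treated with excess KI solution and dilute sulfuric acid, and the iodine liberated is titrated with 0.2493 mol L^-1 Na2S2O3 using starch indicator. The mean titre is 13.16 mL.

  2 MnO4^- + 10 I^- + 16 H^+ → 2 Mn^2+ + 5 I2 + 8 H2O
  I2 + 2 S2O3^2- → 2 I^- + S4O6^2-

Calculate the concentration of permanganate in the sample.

n(S2O3^2-) = 0.01316 × 0.2493 = 3.281 × 10^-3 mol
n(I2) = n(S2O3^2-)/2 = 1.640 × 10^-3 mol
From the 2:5 ratio, n(MnO4^-) in the aliquot = 2/5 × 1.640 × 10^-3 = 6.562 × 10^-4 mol
[MnO4^-] = 6.562 × 10^-4 / 0.02522 = 0.02602 mol/L

0.02602 mol/L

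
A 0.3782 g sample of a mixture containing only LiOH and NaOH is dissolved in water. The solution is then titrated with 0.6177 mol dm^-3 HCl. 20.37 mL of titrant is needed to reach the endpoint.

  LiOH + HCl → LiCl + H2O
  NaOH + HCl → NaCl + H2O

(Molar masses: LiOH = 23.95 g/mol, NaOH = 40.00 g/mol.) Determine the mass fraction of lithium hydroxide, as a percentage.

n(HCl) = 0.02037 × 0.6177 = 0.01258 mol
Let x = n(LiOH), y = n(NaOH).
Titrant: 1x + 1y = 0.01258;  mass: 23.95x + 40.00y = 0.3782
Solving, x = 7.795 × 10^-3 mol, y = 4.788 × 10^-3 mol
mass of LiOH = 7.795 × 10^-3 × 23.95 = 0.1867 g
% LiOH = 0.1867 / 0.3782 × 100 = 49.36 %

49.36 %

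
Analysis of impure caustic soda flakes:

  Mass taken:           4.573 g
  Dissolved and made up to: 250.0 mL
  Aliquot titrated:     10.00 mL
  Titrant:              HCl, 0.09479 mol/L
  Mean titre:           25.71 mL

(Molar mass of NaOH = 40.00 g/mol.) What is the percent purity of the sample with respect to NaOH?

53.29 %

NaOH + HCl → NaCl + H2O
n(HCl) per titration = 0.02571 × 0.09479 = 2.437 × 10^-3 mol
n(NaOH) in each aliquot = 2.437 × 10^-3 mol (1:1 ratio)
n(NaOH) in the whole flask = 2.437 × 10^-3 × 250.0/10.00 = 0.06093 mol
mass of NaOH = 0.06093 × 40.00 = 2.437 g
% NaOH = 2.437 / 4.573 × 100 = 53.29 %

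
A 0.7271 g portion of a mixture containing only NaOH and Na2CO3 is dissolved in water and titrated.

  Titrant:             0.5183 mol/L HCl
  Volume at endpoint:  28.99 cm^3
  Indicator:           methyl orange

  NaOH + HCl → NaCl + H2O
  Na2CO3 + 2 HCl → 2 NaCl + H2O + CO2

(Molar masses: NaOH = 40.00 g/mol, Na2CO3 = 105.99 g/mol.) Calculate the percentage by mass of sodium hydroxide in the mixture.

29.29 %

n(HCl) = 0.02899 × 0.5183 = 0.01503 mol
Let x = n(NaOH), y = n(Na2CO3).
Titrant: 1x + 2y = 0.01503;  mass: 40.00x + 105.99y = 0.7271
Solving, x = 5.323 × 10^-3 mol, y = 4.851 × 10^-3 mol
mass of NaOH = 5.323 × 10^-3 × 40.00 = 0.2129 g
% NaOH = 0.2129 / 0.7271 × 100 = 29.29 %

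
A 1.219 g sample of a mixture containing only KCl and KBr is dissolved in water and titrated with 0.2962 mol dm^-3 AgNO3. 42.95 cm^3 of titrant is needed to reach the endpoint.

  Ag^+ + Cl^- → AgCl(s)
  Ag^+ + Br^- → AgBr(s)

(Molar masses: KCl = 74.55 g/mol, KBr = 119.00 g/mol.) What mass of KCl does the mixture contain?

0.4946 g

n(AgNO3) = 0.04295 × 0.2962 = 0.01272 mol
Let x = n(KCl), y = n(KBr).
Titrant: 1x + 1y = 0.01272;  mass: 74.55x + 119.00y = 1.219
Solving, x = 6.634 × 10^-3 mol, y = 6.088 × 10^-3 mol
mass of KCl = 6.634 × 10^-3 × 74.55 = 0.4946 g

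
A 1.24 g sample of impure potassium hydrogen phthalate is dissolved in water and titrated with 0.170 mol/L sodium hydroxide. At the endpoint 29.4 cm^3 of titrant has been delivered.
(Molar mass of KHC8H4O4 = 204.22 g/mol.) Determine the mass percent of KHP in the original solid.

82.3 %

KHC8H4O4 + NaOH → KNaC8H4O4 + H2O
n(NaOH) = 0.0294 L × 0.170 mol/L = 5.00 × 10^-3 mol
n(KHC8H4O4) = 5.00 × 10^-3 mol (1:1 ratio)
mass of KHC8H4O4 = 5.00 × 10^-3 × 204.22 g/mol = 1.02 g
% KHC8H4O4 = 1.02 / 1.24 × 100 = 82.3 %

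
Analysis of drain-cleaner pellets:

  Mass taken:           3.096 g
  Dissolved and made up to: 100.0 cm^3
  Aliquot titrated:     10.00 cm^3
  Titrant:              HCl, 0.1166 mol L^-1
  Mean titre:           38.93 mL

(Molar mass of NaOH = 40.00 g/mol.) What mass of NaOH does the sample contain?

1.816 g

NaOH + HCl → NaCl + H2O
n(HCl) per titration = 0.03893 × 0.1166 = 4.539 × 10^-3 mol
n(NaOH) in each aliquot = 4.539 × 10^-3 mol (1:1 ratio)
n(NaOH) in the whole flask = 4.539 × 10^-3 × 100.0/10.00 = 0.04539 mol
mass of NaOH = 0.04539 × 40.00 = 1.816 g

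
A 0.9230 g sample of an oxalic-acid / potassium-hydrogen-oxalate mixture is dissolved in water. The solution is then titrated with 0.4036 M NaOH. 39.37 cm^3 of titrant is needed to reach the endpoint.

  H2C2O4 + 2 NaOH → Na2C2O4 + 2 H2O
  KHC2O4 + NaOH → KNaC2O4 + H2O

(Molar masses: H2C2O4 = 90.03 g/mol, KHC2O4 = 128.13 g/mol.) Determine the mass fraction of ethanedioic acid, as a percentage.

65.31 %

n(NaOH) = 0.03937 × 0.4036 = 0.01589 mol
Let x = n(H2C2O4), y = n(KHC2O4).
Titrant: 2x + 1y = 0.01589;  mass: 90.03x + 128.13y = 0.9230
Solving, x = 6.695 × 10^-3 mol, y = 2.499 × 10^-3 mol
mass of H2C2O4 = 6.695 × 10^-3 × 90.03 = 0.6028 g
% H2C2O4 = 0.6028 / 0.9230 × 100 = 65.31 %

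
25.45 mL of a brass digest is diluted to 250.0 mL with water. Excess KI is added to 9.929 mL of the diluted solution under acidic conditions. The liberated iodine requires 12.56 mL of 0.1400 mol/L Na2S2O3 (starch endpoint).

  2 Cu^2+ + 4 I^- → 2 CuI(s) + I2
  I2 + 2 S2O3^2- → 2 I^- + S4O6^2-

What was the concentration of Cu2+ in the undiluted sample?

n(S2O3^2-) = 0.01256 × 0.1400 = 1.758 × 10^-3 mol
n(I2) = n(S2O3^2-)/2 = 8.792 × 10^-4 mol
From the 2:1 ratio, n(Cu2+) in the aliquot = 2/1 × 8.792 × 10^-4 = 1.758 × 10^-3 mol
[Cu2+]_dilute = 1.758 × 10^-3 / 0.009929 = 0.1771 mol/L
[Cu2+]_original = 0.1771 × 250.0/25.45 = 1.740 mol/L

1.740 mol/L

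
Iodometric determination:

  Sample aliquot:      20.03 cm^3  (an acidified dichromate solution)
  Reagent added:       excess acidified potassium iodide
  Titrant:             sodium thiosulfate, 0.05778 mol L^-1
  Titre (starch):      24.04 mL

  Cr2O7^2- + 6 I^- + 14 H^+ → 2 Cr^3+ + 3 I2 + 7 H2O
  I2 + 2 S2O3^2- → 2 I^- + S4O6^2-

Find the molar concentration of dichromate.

0.01156 mol/L

n(S2O3^2-) = 0.02404 × 0.05778 = 1.389 × 10^-3 mol
n(I2) = n(S2O3^2-)/2 = 6.945 × 10^-4 mol
From the 1:3 ratio, n(Cr2O7^2-) in the aliquot = 1/3 × 6.945 × 10^-4 = 2.315 × 10^-4 mol
[Cr2O7^2-] = 2.315 × 10^-4 / 0.02003 = 0.01156 mol/L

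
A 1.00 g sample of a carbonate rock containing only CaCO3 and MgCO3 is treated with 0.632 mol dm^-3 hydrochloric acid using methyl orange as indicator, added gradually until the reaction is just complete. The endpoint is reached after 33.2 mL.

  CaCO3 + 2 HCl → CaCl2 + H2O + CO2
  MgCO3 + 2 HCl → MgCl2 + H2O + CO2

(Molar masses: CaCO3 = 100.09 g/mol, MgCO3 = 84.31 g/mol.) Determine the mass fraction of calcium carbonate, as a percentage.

n(HCl) = 0.0332 × 0.632 = 0.0210 mol
Let x = n(CaCO3), y = n(MgCO3).
Titrant: 2x + 2y = 0.0210;  mass: 100.09x + 84.31y = 1.00
Solving, x = 7.32 × 10^-3 mol, y = 3.17 × 10^-3 mol
mass of CaCO3 = 7.32 × 10^-3 × 100.09 = 0.733 g
% CaCO3 = 0.733 / 1.00 × 100 = 73.3 %

73.3 %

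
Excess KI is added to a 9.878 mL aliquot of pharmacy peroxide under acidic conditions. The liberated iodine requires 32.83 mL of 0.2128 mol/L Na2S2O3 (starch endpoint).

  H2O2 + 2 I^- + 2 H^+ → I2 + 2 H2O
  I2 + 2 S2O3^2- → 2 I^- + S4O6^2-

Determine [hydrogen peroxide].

n(S2O3^2-) = 0.03283 × 0.2128 = 6.986 × 10^-3 mol
n(I2) = n(S2O3^2-)/2 = 3.493 × 10^-3 mol
n(H2O2) in the aliquot = 3.493 × 10^-3 mol (1:1 ratio)
[H2O2] = 3.493 × 10^-3 / 0.009878 = 0.3536 mol/L

0.3536 mol/L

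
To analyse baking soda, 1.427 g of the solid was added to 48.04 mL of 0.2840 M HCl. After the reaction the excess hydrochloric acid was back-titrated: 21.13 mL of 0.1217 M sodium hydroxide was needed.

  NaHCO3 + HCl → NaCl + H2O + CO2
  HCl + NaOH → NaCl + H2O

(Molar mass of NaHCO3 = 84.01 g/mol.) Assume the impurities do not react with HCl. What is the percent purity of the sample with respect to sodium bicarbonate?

65.18 %

n(HCl) added = 0.04804 × 0.2840 = 0.01364 mol
n(NaOH) used in back-titration = 0.02113 × 0.1217 = 2.572 × 10^-3 mol
n(HCl) left over = 2.572 × 10^-3 mol (1:1 ratio)
n(HCl) consumed by analyte = 0.01364 − 2.572 × 10^-3 = 0.01107 mol
n(NaHCO3) = 0.01107 mol (1:1 ratio)
mass of NaHCO3 = 0.01107 × 84.01 = 0.9301 g
% NaHCO3 = 0.9301 / 1.427 × 100 = 65.18 %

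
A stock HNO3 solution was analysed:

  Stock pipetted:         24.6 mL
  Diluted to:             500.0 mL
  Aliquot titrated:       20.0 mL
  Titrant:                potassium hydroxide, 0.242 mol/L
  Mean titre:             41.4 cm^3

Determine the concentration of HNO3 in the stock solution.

HNO3 + KOH → KNO3 + H2O
n(KOH) = 0.0414 × 0.242 = 0.0100 mol
n(HNO3) in the aliquot = 0.0100 mol (1:1 ratio)
[HNO3]_dilute = 0.0100 / 0.0200 = 0.501 mol/L
Dilution factor = 500.0 / 24.6 = 20.33
[HNO3]_stock = 0.501 × 20.33 = 10.2 mol/L

10.2 mol/L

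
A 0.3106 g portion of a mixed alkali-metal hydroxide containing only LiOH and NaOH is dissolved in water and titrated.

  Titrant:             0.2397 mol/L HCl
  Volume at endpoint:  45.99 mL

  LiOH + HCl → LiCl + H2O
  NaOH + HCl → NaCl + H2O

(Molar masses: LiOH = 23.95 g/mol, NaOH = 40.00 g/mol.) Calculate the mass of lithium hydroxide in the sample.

0.1945 g

n(HCl) = 0.04599 × 0.2397 = 0.01102 mol
Let x = n(LiOH), y = n(NaOH).
Titrant: 1x + 1y = 0.01102;  mass: 23.95x + 40.00y = 0.3106
Solving, x = 8.122 × 10^-3 mol, y = 2.902 × 10^-3 mol
mass of LiOH = 8.122 × 10^-3 × 23.95 = 0.1945 g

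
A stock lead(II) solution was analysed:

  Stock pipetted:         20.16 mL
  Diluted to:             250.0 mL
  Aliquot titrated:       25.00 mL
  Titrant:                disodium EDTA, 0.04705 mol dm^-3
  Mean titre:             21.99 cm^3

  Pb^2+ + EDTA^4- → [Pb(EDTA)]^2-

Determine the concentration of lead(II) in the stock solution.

n(EDTA) = 0.02199 × 0.04705 = 1.035 × 10^-3 mol
n(Pb2+) in the aliquot = 1.035 × 10^-3 mol (1:1 ratio)
[Pb2+]_dilute = 1.035 × 10^-3 / 0.02500 = 0.04139 mol/L
Dilution factor = 250.0 / 20.16 = 12.40
[Pb2+]_stock = 0.04139 × 12.40 = 0.5132 mol/L

0.5132 mol/L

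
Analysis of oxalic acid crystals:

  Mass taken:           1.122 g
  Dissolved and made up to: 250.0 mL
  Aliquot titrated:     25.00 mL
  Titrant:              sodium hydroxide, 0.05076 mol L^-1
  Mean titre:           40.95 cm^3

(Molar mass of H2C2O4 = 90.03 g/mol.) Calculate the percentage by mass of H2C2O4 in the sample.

83.39 %

H2C2O4 + 2 NaOH → Na2C2O4 + 2 H2O
n(NaOH) per titration = 0.04095 × 0.05076 = 2.079 × 10^-3 mol
From the 1:2 ratio, n(H2C2O4) in each aliquot = 1/2 × 2.079 × 10^-3 = 1.039 × 10^-3 mol
n(H2C2O4) in the whole flask = 1.039 × 10^-3 × 250.0/25.00 = 0.01039 mol
mass of H2C2O4 = 0.01039 × 90.03 = 0.9357 g
% H2C2O4 = 0.9357 / 1.122 × 100 = 83.39 %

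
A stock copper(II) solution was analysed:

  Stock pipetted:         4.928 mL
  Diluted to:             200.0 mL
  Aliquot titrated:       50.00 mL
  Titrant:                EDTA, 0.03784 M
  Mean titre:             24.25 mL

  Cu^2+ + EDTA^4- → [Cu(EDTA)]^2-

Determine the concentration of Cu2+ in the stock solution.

n(EDTA) = 0.02425 × 0.03784 = 9.176 × 10^-4 mol
n(Cu2+) in the aliquot = 9.176 × 10^-4 mol (1:1 ratio)
[Cu2+]_dilute = 9.176 × 10^-4 / 0.05000 = 0.01835 mol/L
Dilution factor = 200.0 / 4.928 = 40.58
[Cu2+]_stock = 0.01835 × 40.58 = 0.7448 mol/L

0.7448 M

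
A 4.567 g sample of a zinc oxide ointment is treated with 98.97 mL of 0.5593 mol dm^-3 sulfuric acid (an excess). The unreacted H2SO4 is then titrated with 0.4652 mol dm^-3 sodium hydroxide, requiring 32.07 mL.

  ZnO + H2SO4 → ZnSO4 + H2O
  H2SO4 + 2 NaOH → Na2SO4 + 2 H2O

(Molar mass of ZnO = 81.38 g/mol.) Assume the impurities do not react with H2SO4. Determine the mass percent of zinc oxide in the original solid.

85.34 %

n(H2SO4) added = 0.09897 × 0.5593 = 0.05535 mol
n(NaOH) used in back-titration = 0.03207 × 0.4652 = 0.01492 mol
From the 1:2 ratio, n(H2SO4) left over = 1/2 × 0.01492 = 7.459 × 10^-3 mol
n(H2SO4) consumed by analyte = 0.05535 − 7.459 × 10^-3 = 0.04789 mol
n(ZnO) = 0.04789 mol (1:1 ratio)
mass of ZnO = 0.04789 × 81.38 = 3.898 g
% ZnO = 3.898 / 4.567 × 100 = 85.34 %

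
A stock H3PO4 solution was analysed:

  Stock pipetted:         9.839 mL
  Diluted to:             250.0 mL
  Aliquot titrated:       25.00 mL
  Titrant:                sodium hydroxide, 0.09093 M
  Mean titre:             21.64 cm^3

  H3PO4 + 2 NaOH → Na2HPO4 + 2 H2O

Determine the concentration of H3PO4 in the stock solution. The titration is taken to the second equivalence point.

n(NaOH) = 0.02164 × 0.09093 = 1.968 × 10^-3 mol
From the 1:2 ratio, n(H3PO4) in the aliquot = 1/2 × 1.968 × 10^-3 = 9.839 × 10^-4 mol
[H3PO4]_dilute = 9.839 × 10^-4 / 0.02500 = 0.03935 mol/L
Dilution factor = 250.0 / 9.839 = 25.41
[H3PO4]_stock = 0.03935 × 25.41 = 1.000 mol/L

1.000 M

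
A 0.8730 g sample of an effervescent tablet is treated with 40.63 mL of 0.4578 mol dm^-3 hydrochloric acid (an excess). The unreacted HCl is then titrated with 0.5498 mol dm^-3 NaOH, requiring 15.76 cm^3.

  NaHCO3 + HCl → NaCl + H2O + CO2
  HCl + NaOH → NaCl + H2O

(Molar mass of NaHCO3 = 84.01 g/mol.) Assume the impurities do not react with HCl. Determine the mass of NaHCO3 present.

n(HCl) added = 0.04063 × 0.4578 = 0.01860 mol
n(NaOH) used in back-titration = 0.01576 × 0.5498 = 8.665 × 10^-3 mol
n(HCl) left over = 8.665 × 10^-3 mol (1:1 ratio)
n(HCl) consumed by analyte = 0.01860 − 8.665 × 10^-3 = 9.936 × 10^-3 mol
n(NaHCO3) = 9.936 × 10^-3 mol (1:1 ratio)
mass of NaHCO3 = 9.936 × 10^-3 × 84.01 = 0.8347 g

0.8347 g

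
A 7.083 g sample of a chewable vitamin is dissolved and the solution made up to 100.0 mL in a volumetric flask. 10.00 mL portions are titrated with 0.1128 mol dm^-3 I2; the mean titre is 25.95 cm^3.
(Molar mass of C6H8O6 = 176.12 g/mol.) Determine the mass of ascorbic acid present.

5.155 g

C6H8O6 + I2 → C6H6O6 + 2 HI
n(I2) per titration = 0.02595 × 0.1128 = 2.927 × 10^-3 mol
n(C6H8O6) in each aliquot = 2.927 × 10^-3 mol (1:1 ratio)
n(C6H8O6) in the whole flask = 2.927 × 10^-3 × 100.0/10.00 = 0.02927 mol
mass of C6H8O6 = 0.02927 × 176.12 = 5.155 g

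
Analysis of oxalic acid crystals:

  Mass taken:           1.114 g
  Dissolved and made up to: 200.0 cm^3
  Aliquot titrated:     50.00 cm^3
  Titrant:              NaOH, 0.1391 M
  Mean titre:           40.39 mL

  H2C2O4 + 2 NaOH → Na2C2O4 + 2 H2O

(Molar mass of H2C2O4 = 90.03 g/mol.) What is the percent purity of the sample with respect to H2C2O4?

n(NaOH) per titration = 0.04039 × 0.1391 = 5.618 × 10^-3 mol
From the 1:2 ratio, n(H2C2O4) in each aliquot = 1/2 × 5.618 × 10^-3 = 2.809 × 10^-3 mol
n(H2C2O4) in the whole flask = 2.809 × 10^-3 × 200.0/50.00 = 0.01124 mol
mass of H2C2O4 = 0.01124 × 90.03 = 1.012 g
% H2C2O4 = 1.012 / 1.114 × 100 = 90.81 %

90.81 %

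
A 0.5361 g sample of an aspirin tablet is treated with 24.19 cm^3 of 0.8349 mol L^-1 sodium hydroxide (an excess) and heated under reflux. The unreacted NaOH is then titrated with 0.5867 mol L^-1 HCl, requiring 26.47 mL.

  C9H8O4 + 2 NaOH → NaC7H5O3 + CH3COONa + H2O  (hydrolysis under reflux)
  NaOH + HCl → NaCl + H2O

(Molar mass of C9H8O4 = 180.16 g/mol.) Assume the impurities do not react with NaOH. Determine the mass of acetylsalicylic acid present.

n(NaOH) added = 0.02419 × 0.8349 = 0.02020 mol
n(HCl) used in back-titration = 0.02647 × 0.5867 = 0.01553 mol
n(NaOH) left over = 0.01553 mol (1:1 ratio)
n(NaOH) consumed by analyte = 0.02020 − 0.01553 = 4.666 × 10^-3 mol
From the 1:2 ratio, n(C9H8O4) = 1/2 × 4.666 × 10^-3 = 2.333 × 10^-3 mol
mass of C9H8O4 = 2.333 × 10^-3 × 180.16 = 0.4203 g

0.4203 g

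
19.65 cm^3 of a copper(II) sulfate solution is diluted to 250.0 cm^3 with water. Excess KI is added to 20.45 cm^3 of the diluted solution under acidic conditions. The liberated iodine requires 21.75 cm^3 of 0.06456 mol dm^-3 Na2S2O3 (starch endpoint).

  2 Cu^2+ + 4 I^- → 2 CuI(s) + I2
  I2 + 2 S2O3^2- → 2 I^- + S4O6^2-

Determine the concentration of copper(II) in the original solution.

0.8736 mol/L

n(S2O3^2-) = 0.02175 × 0.06456 = 1.404 × 10^-3 mol
n(I2) = n(S2O3^2-)/2 = 7.021 × 10^-4 mol
From the 2:1 ratio, n(Cu2+) in the aliquot = 2/1 × 7.021 × 10^-4 = 1.404 × 10^-3 mol
[Cu2+]_dilute = 1.404 × 10^-3 / 0.02045 = 0.06866 mol/L
[Cu2+]_original = 0.06866 × 250.0/19.65 = 0.8736 mol/L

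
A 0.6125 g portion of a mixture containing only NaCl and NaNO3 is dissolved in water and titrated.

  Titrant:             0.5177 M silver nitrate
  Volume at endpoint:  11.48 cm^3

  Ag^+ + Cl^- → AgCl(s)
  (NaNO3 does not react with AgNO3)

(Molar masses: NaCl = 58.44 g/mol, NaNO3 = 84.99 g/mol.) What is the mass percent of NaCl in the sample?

56.71 %

n(AgNO3) = 0.01148 × 0.5177 = 5.943 × 10^-3 mol
Let x = n(NaCl), y = n(NaNO3).
Titrant: 1x = 5.943 × 10^-3;  mass: 58.44x + 84.99y = 0.6125
Solving, x = 5.943 × 10^-3 mol, y = 3.120 × 10^-3 mol
mass of NaCl = 5.943 × 10^-3 × 58.44 = 0.3473 g
% NaCl = 0.3473 / 0.6125 × 100 = 56.71 %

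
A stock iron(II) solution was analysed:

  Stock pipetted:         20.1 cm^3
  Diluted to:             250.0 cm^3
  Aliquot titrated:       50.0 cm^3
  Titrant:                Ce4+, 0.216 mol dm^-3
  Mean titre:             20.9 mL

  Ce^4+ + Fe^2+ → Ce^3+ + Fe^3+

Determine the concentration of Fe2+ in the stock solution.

1.12 mol/L

n(Ce4+) = 0.0209 × 0.216 = 4.51 × 10^-3 mol
n(Fe2+) in the aliquot = 4.51 × 10^-3 mol (1:1 ratio)
[Fe2+]_dilute = 4.51 × 10^-3 / 0.0500 = 0.0903 mol/L
Dilution factor = 250.0 / 20.1 = 12.44
[Fe2+]_stock = 0.0903 × 12.44 = 1.12 mol/L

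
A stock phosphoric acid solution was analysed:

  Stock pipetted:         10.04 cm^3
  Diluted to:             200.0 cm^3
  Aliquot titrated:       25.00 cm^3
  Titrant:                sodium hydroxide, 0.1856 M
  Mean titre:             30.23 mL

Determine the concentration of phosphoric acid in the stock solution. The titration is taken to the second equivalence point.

H3PO4 + 2 NaOH → Na2HPO4 + 2 H2O
n(NaOH) = 0.03023 × 0.1856 = 5.611 × 10^-3 mol
From the 1:2 ratio, n(H3PO4) in the aliquot = 1/2 × 5.611 × 10^-3 = 2.805 × 10^-3 mol
[H3PO4]_dilute = 2.805 × 10^-3 / 0.02500 = 0.1122 mol/L
Dilution factor = 200.0 / 10.04 = 19.92
[H3PO4]_stock = 0.1122 × 19.92 = 2.235 mol/L

2.235 M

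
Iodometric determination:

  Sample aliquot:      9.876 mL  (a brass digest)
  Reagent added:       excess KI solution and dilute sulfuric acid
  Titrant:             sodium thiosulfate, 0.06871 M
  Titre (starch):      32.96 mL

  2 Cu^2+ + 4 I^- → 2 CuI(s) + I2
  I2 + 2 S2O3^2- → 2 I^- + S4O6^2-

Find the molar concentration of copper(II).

0.2293 M

n(S2O3^2-) = 0.03296 × 0.06871 = 2.265 × 10^-3 mol
n(I2) = n(S2O3^2-)/2 = 1.132 × 10^-3 mol
From the 2:1 ratio, n(Cu2+) in the aliquot = 2/1 × 1.132 × 10^-3 = 2.265 × 10^-3 mol
[Cu2+] = 2.265 × 10^-3 / 0.009876 = 0.2293 mol/L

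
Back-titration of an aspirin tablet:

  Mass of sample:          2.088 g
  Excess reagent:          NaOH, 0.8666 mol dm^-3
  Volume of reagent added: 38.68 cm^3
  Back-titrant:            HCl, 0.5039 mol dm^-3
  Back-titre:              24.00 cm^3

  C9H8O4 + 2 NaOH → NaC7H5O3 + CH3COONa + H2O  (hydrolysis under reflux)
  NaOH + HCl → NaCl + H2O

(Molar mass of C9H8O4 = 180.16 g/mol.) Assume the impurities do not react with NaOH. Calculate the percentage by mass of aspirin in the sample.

92.44 %

n(NaOH) added = 0.03868 × 0.8666 = 0.03352 mol
n(HCl) used in back-titration = 0.02400 × 0.5039 = 0.01209 mol
n(NaOH) left over = 0.01209 mol (1:1 ratio)
n(NaOH) consumed by analyte = 0.03352 − 0.01209 = 0.02143 mol
From the 1:2 ratio, n(C9H8O4) = 1/2 × 0.02143 = 0.01071 mol
mass of C9H8O4 = 0.01071 × 180.16 = 1.930 g
% C9H8O4 = 1.930 / 2.088 × 100 = 92.44 %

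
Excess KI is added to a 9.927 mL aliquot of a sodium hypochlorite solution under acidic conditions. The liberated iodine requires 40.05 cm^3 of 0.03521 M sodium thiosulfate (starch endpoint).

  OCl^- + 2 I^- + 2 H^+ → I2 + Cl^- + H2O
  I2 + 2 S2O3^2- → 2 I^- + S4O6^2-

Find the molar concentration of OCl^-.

n(S2O3^2-) = 0.04005 × 0.03521 = 1.410 × 10^-3 mol
n(I2) = n(S2O3^2-)/2 = 7.051 × 10^-4 mol
n(OCl^-) in the aliquot = 7.051 × 10^-4 mol (1:1 ratio)
[OCl^-] = 7.051 × 10^-4 / 0.009927 = 0.07103 mol/L

0.07103 M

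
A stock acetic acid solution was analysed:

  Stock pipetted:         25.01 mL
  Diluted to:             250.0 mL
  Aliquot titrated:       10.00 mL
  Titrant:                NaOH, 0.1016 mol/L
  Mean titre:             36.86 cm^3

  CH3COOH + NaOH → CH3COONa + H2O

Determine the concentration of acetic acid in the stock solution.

3.743 mol/L

n(NaOH) = 0.03686 × 0.1016 = 3.745 × 10^-3 mol
n(CH3COOH) in the aliquot = 3.745 × 10^-3 mol (1:1 ratio)
[CH3COOH]_dilute = 3.745 × 10^-3 / 0.01000 = 0.3745 mol/L
Dilution factor = 250.0 / 25.01 = 9.996
[CH3COOH]_stock = 0.3745 × 9.996 = 3.743 mol/L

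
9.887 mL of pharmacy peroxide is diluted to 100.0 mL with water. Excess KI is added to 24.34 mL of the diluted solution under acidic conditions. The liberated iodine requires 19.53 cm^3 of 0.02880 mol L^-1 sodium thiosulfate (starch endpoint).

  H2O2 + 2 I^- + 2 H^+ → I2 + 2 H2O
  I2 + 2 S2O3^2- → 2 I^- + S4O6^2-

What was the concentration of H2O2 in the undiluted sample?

0.1169 mol/L

n(S2O3^2-) = 0.01953 × 0.02880 = 5.625 × 10^-4 mol
n(I2) = n(S2O3^2-)/2 = 2.812 × 10^-4 mol
n(H2O2) in the aliquot = 2.812 × 10^-4 mol (1:1 ratio)
[H2O2]_dilute = 2.812 × 10^-4 / 0.02434 = 0.01155 mol/L
[H2O2]_original = 0.01155 × 100.0/9.887 = 0.1169 mol/L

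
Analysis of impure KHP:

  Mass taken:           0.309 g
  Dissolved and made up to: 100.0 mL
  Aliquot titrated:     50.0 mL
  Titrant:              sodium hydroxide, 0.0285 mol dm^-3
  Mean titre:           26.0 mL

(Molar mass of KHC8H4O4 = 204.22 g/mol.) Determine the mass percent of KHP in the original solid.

KHC8H4O4 + NaOH → KNaC8H4O4 + H2O
n(NaOH) per titration = 0.0260 × 0.0285 = 7.41 × 10^-4 mol
n(KHC8H4O4) in each aliquot = 7.41 × 10^-4 mol (1:1 ratio)
n(KHC8H4O4) in the whole flask = 7.41 × 10^-4 × 100.0/50.0 = 1.48 × 10^-3 mol
mass of KHC8H4O4 = 1.48 × 10^-3 × 204.22 = 0.303 g
% KHC8H4O4 = 0.303 / 0.309 × 100 = 97.9 %

97.9 %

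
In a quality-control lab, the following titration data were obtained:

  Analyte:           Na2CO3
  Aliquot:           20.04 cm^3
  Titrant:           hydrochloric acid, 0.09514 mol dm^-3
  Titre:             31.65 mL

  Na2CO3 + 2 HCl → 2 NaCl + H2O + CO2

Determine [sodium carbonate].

0.07513 mol/L

n(HCl) = 0.03165 L × 0.09514 mol/L = 3.011 × 10^-3 mol
From the 1:2 mole ratio, n(Na2CO3) = 1/2 × 3.011 × 10^-3 = 1.506 × 10^-3 mol
[Na2CO3] = 1.506 × 10^-3 mol / 0.02004 L = 0.07513 mol/L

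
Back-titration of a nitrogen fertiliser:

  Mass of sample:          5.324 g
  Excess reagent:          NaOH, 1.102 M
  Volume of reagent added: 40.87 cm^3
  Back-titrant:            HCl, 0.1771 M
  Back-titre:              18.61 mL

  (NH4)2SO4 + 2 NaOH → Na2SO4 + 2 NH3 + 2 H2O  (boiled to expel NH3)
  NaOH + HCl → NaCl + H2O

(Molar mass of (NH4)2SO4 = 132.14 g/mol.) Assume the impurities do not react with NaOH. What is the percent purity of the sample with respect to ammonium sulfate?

51.80 %

n(NaOH) added = 0.04087 × 1.102 = 0.04504 mol
n(HCl) used in back-titration = 0.01861 × 0.1771 = 3.296 × 10^-3 mol
n(NaOH) left over = 3.296 × 10^-3 mol (1:1 ratio)
n(NaOH) consumed by analyte = 0.04504 − 3.296 × 10^-3 = 0.04174 mol
From the 1:2 ratio, n((NH4)2SO4) = 1/2 × 0.04174 = 0.02087 mol
mass of (NH4)2SO4 = 0.02087 × 132.14 = 2.758 g
% (NH4)2SO4 = 2.758 / 5.324 × 100 = 51.80 %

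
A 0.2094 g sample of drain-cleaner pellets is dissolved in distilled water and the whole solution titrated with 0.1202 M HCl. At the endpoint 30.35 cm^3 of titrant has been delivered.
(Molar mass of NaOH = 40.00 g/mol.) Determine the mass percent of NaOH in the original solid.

NaOH + HCl → NaCl + H2O
n(HCl) = 0.03035 L × 0.1202 mol/L = 3.648 × 10^-3 mol
n(NaOH) = 3.648 × 10^-3 mol (1:1 ratio)
mass of NaOH = 3.648 × 10^-3 × 40.00 g/mol = 0.1459 g
% NaOH = 0.1459 / 0.2094 × 100 = 69.69 %

69.69 %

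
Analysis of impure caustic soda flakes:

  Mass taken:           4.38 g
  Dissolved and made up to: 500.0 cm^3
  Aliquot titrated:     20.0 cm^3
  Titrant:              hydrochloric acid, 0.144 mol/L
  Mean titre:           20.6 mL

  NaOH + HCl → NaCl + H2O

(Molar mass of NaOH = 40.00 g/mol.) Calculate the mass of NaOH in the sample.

2.97 g

n(HCl) per titration = 0.0206 × 0.144 = 2.97 × 10^-3 mol
n(NaOH) in each aliquot = 2.97 × 10^-3 mol (1:1 ratio)
n(NaOH) in the whole flask = 2.97 × 10^-3 × 500.0/20.0 = 0.0742 mol
mass of NaOH = 0.0742 × 40.00 = 2.97 g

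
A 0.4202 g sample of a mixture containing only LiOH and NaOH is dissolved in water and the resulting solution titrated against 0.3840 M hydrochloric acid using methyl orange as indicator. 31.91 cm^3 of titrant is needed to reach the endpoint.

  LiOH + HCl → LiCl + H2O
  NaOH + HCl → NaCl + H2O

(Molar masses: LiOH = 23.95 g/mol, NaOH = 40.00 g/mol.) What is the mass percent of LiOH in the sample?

24.84 %

n(HCl) = 0.03191 × 0.3840 = 0.01225 mol
Let x = n(LiOH), y = n(NaOH).
Titrant: 1x + 1y = 0.01225;  mass: 23.95x + 40.00y = 0.4202
Solving, x = 4.357 × 10^-3 mol, y = 7.896 × 10^-3 mol
mass of LiOH = 4.357 × 10^-3 × 23.95 = 0.1044 g
% LiOH = 0.1044 / 0.4202 × 100 = 24.84 %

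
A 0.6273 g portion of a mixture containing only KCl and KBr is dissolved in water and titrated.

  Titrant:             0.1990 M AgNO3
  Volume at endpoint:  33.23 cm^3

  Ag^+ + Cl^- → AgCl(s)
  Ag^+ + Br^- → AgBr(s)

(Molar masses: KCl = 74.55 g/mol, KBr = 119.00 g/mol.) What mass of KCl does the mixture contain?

0.2677 g

n(AgNO3) = 0.03323 × 0.1990 = 6.613 × 10^-3 mol
Let x = n(KCl), y = n(KBr).
Titrant: 1x + 1y = 6.613 × 10^-3;  mass: 74.55x + 119.00y = 0.6273
Solving, x = 3.591 × 10^-3 mol, y = 3.022 × 10^-3 mol
mass of KCl = 3.591 × 10^-3 × 74.55 = 0.2677 g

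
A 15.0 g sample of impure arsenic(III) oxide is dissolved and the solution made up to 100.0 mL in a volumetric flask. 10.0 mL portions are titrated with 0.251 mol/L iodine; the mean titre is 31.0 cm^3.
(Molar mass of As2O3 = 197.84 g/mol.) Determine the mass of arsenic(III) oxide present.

7.70 g

As2O3 + 2 I2 + 2 H2O → As2O5 + 4 HI
n(I2) per titration = 0.0310 × 0.251 = 7.78 × 10^-3 mol
From the 1:2 ratio, n(As2O3) in each aliquot = 1/2 × 7.78 × 10^-3 = 3.89 × 10^-3 mol
n(As2O3) in the whole flask = 3.89 × 10^-3 × 100.0/10.0 = 0.0389 mol
mass of As2O3 = 0.0389 × 197.84 = 7.70 g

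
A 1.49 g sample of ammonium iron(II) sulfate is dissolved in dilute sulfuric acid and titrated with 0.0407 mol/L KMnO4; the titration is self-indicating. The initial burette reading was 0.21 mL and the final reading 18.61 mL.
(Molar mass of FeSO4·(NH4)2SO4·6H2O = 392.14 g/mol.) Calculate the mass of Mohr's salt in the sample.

1.47 g

MnO4^- + 5 Fe^2+ + 8 H^+ → Mn^2+ + 5 Fe^3+ + 4 H2O
n(KMnO4) = 0.0184 L × 0.0407 mol/L = 7.49 × 10^-4 mol
From the 5:1 ratio, n(FeSO4·(NH4)2SO4·6H2O) = 5/1 × 7.49 × 10^-4 = 3.74 × 10^-3 mol
mass of FeSO4·(NH4)2SO4·6H2O = 3.74 × 10^-3 × 392.14 g/mol = 1.47 g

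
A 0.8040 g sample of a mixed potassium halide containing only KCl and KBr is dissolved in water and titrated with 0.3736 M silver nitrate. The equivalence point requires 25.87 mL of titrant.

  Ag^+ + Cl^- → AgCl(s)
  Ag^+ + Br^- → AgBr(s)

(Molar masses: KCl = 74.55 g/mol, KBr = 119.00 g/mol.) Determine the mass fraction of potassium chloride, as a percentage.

n(AgNO3) = 0.02587 × 0.3736 = 9.665 × 10^-3 mol
Let x = n(KCl), y = n(KBr).
Titrant: 1x + 1y = 9.665 × 10^-3;  mass: 74.55x + 119.00y = 0.8040
Solving, x = 7.787 × 10^-3 mol, y = 1.878 × 10^-3 mol
mass of KCl = 7.787 × 10^-3 × 74.55 = 0.5805 g
% KCl = 0.5805 / 0.8040 × 100 = 72.21 %

72.21 %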